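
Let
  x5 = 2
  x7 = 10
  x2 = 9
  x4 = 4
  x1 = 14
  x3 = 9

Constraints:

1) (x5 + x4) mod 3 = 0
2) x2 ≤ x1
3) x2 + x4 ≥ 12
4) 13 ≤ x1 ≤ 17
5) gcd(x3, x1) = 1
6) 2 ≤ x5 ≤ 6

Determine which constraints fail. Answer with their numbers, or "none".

All constraints are satisfied.

1) x5 + x4 = 6; 6 mod 3 = 0 — satisfied.
2) x2 = 9, x1 = 14; 9 ≤ 14 — satisfied.
3) x2 + x4 = 9 + 4 = 13; 13 ≥ 12 — satisfied.
4) x1 = 14 lies in [13, 17] — satisfied.
5) gcd(9, 14) = 1 — satisfied.
6) x5 = 2 lies in [2, 6] — satisfied.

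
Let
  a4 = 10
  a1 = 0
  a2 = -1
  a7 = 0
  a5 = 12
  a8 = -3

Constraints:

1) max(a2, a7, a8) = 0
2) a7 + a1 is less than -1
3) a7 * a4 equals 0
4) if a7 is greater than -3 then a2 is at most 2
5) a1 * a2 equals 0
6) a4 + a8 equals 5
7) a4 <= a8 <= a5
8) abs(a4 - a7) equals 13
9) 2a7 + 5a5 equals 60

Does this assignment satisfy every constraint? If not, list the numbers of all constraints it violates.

1) max(-1, 0, -3) = 0  holds
2) a7 + a1 = 0 + 0 = 0; 0 ≥ -1, bound -1 not met  fails
3) a7 * a4 = 0 * 10 = 0  holds
4) a7 = 0 > -3, so we need a2 ≤ 2; a2 = -1 ≤ 2  holds
5) a1 * a2 = 0 * (-1) = 0  holds
6) a4 + a8 = 10 + (-3) = 7, not 5  fails
7) values 10, -3, 12; a4 = 10 is not <= a8 = -3  fails
8) abs(10 - 0) = 10, not 13  fails
9) 2a7 + 5a5 = 2(0) + 5(12) = 60  holds

Constraints 2, 6, 7, 8 do not hold.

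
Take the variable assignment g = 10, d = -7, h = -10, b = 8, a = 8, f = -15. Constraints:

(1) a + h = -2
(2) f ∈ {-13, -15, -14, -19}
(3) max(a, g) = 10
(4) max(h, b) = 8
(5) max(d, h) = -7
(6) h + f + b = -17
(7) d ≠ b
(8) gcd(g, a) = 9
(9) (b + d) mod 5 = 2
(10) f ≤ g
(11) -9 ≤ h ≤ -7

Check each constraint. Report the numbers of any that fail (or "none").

(1) a + h = 8 + (-10) = -2  ✔
(2) f = -15 is in {-13, -15, -14, -19}  ✔
(3) max(8, 10) = 10  ✔
(4) max(-10, 8) = 8  ✔
(5) max(-7, -10) = -7  ✔
(6) h + f + b = -10 + (-15) + 8 = -17  ✔
(7) d = -7, b = 8; distinct  ✔
(8) gcd(10, 8) = 2, not 9  ✘
(9) b + d = 1; 1 mod 5 = 1, not 2  ✘
(10) f = -15, g = 10; -15 ≤ 10  ✔
(11) h = -10 is outside [-9, -7]  ✘

Constraints 8, 9, and 11 do not hold.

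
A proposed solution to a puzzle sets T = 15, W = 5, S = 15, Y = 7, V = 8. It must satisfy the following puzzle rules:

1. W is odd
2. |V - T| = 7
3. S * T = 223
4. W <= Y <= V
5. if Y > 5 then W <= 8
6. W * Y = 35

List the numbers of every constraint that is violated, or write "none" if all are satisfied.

The assignment fails constraint 3.

1. W = 5 is odd  true
2. |8 - 15| = 7  true
3. S * T = 15 * 15 = 225, not 223  false
4. values 5 <= 7 <= 8  true
5. Y = 7 > 5, so we need W ≤ 8; W = 5 ≤ 8  true
6. W * Y = 5 * 7 = 35  true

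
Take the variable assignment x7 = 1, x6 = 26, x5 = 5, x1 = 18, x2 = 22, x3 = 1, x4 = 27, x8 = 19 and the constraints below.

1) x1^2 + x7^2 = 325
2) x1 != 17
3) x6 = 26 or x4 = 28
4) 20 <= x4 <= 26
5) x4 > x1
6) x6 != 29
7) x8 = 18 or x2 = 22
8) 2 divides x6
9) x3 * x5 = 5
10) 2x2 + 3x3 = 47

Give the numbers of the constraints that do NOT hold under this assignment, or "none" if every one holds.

1) x1^2 + x7^2 = 18^2 + 1^2 = 324 + 1 = 325  yes
2) x1 = 18, and 18 ≠ 17  yes
3) x6 = 26 = 26 (first disjunct)  yes
4) x4 = 27 is outside [20, 26]  no
5) x4 = 27, x1 = 18; 27 > 18  yes
6) x6 = 26, and 26 ≠ 29  yes
7) x8 = 19 ≠ 18, but x2 = 22 = 22 (second disjunct)  yes
8) 26 / 2 = 13, so 2 divides 26  yes
9) x3 * x5 = 1 * 5 = 5  yes
10) 2x2 + 3x3 = 2(22) + 3(1) = 47  yes

Constraint 4 does not hold.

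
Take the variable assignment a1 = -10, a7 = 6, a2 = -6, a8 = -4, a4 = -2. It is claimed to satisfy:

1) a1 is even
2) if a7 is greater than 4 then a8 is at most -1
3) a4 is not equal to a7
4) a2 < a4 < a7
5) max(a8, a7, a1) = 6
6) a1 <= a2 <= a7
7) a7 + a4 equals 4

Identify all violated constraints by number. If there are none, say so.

1) a1 = -10 is even  yes
2) a7 = 6 > 4, so we need a8 ≤ -1; a8 = -4 ≤ -1  yes
3) a4 = -2, a7 = 6; distinct  yes
4) values -6 < -2 < 6  yes
5) max(-4, 6, -10) = 6  yes
6) values -10 <= -6 <= 6  yes
7) a7 + a4 = 6 + (-2) = 4  yes

The assignment satisfies every constraint.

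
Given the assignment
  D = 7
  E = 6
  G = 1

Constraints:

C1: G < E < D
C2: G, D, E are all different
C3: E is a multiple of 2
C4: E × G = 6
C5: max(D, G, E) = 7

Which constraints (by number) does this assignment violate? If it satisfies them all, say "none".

Yes — all constraints hold.

C1: values 1 < 6 < 7 — OK.
C2: values 1, 7, 6 are pairwise distinct — OK.
C3: 6 / 2 = 3, so 2 divides 6 — OK.
C4: E × G = 6 × 1 = 6 — OK.
C5: max(7, 1, 6) = 7 — OK.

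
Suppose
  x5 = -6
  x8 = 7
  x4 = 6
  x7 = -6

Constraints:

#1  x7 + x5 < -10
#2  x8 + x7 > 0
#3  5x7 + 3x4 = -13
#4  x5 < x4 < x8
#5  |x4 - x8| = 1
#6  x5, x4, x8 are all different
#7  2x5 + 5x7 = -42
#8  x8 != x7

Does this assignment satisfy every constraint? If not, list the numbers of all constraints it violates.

Constraint 3 is violated.

#1 x7 + x5 = -6 + (-6) = -12; -12 < -10 — holds.
#2 x8 + x7 = 7 + (-6) = 1; 1 > 0 — holds.
#3 5x7 + 3x4 = 5(-6) + 3(6) = -12, not -13 — does not hold.
#4 values -6 < 6 < 7 — holds.
#5 |6 - 7| = 1 — holds.
#6 values -6, 6, 7 are pairwise distinct — holds.
#7 2x5 + 5x7 = 2(-6) + 5(-6) = -42 — holds.
#8 x8 = 7, x7 = -6; distinct — holds.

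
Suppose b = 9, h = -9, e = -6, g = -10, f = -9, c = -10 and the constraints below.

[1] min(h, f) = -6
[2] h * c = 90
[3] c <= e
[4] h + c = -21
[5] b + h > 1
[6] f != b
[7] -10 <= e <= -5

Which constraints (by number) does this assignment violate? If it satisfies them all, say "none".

Constraints 1, 4, and 5 are violated.

[1] min(-9, -9) = -9, not -6 — fails.
[2] h * c = -9 * (-10) = 90 — holds.
[3] c = -10, e = -6; -10 ≤ -6 — holds.
[4] h + c = -9 + (-10) = -19, not -21 — fails.
[5] b + h = 9 + (-9) = 0; 0 ≤ 1, bound 1 not met — fails.
[6] f = -9, b = 9; distinct — holds.
[7] e = -6 lies in [-10, -5] — holds.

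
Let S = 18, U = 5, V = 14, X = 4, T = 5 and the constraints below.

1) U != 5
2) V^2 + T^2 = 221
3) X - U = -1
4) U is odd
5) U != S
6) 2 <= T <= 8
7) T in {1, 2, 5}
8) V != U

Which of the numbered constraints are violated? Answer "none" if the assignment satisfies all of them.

The assignment fails constraint 1.

1) U = 5, but 5 is required to differ  ✘
2) V^2 + T^2 = 14^2 + 5^2 = 196 + 25 = 221  ✔
3) X - U = 4 - 5 = -1  ✔
4) U = 5 is odd  ✔
5) U = 5, S = 18; distinct  ✔
6) T = 5 lies in [2, 8]  ✔
7) T = 5 is in {1, 2, 5}  ✔
8) V = 14, U = 5; distinct  ✔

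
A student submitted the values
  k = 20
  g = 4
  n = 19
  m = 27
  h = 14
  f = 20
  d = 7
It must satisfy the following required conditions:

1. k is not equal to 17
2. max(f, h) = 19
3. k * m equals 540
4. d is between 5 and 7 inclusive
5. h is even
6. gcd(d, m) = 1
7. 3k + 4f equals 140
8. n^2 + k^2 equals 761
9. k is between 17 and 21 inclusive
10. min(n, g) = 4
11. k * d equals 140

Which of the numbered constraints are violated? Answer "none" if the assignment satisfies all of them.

Constraint 2 is violated.

1. k = 20, and 20 ≠ 17  yes
2. max(20, 14) = 20, not 19  no
3. k * m = 20 * 27 = 540  yes
4. d = 7 lies in [5, 7]  yes
5. h = 14 is even  yes
6. gcd(7, 27) = 1  yes
7. 3k + 4f = 3(20) + 4(20) = 140  yes
8. n^2 + k^2 = 19^2 + 20^2 = 361 + 400 = 761  yes
9. k = 20 lies in [17, 21]  yes
10. min(19, 4) = 4  yes
11. k * d = 20 * 7 = 140  yes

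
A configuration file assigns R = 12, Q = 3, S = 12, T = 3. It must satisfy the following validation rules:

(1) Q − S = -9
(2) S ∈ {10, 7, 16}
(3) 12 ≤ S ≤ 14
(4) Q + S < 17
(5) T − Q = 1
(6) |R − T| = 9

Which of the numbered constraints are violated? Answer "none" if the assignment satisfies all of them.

(1) Q − S = 3 − 12 = -9  yes
(2) S = 12 is not in {10, 7, 16}  no
(3) S = 12 lies in [12, 14]  yes
(4) Q + S = 3 + 12 = 15; 15 < 17  yes
(5) T − Q = 3 − 3 = 0, not 1  no
(6) |12 − 3| = 9  yes

The assignment fails constraints 2 and 5.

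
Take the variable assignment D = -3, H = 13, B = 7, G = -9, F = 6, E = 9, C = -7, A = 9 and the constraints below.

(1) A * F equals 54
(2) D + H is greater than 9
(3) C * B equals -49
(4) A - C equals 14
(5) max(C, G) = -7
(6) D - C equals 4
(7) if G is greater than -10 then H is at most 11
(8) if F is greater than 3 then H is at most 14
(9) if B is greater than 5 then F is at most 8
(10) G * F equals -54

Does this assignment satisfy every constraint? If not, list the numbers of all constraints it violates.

Violated: 4, 7.

(1) A * F = 9 * 6 = 54 — OK.
(2) D + H = -3 + 13 = 10; 10 > 9 — OK.
(3) C * B = -7 * 7 = -49 — OK.
(4) A - C = 9 - (-7) = 16, not 14 — violated.
(5) max(-7, -9) = -7 — OK.
(6) D - C = -3 - (-7) = 4 — OK.
(7) G = -9 > -10, so we need H ≤ 11; but H = 13 > 11 — violated.
(8) F = 6 > 3, so we need H ≤ 14; H = 13 ≤ 14 — OK.
(9) B = 7 > 5, so we need F ≤ 8; F = 6 ≤ 8 — OK.
(10) G * F = -9 * 6 = -54 — OK.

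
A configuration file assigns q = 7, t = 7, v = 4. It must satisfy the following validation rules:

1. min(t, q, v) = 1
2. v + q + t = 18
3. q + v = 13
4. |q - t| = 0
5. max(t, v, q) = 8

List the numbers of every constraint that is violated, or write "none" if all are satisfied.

1. min(7, 7, 4) = 4, not 1 — violated.
2. v + q + t = 4 + 7 + 7 = 18 — satisfied.
3. q + v = 7 + 4 = 11, not 13 — violated.
4. |7 - 7| = 0 — satisfied.
5. max(7, 4, 7) = 7, not 8 — violated.

Constraints 1, 3, and 5 are violated.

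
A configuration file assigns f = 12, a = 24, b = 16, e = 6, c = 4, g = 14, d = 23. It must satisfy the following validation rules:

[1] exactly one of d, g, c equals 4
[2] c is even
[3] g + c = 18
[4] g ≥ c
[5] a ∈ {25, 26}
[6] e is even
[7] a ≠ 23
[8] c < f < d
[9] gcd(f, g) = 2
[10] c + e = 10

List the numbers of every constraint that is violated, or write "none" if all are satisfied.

Constraint 5 does not hold.

[1] d=23, g=14, c=4; 1 of them equals 4 — holds.
[2] c = 4 is even — holds.
[3] g + c = 14 + 4 = 18 — holds.
[4] g = 14, c = 4; 14 ≥ 4 — holds.
[5] a = 24 is not in {25, 26} — fails.
[6] e = 6 is even — holds.
[7] a = 24, and 24 ≠ 23 — holds.
[8] values 4 < 12 < 23 — holds.
[9] gcd(12, 14) = 2 — holds.
[10] c + e = 4 + 6 = 10 — holds.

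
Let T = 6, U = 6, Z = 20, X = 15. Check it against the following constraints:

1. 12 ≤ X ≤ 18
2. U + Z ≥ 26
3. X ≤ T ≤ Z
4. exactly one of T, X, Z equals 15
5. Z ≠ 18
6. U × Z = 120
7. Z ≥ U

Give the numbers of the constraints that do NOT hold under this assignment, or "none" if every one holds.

Violated: 3.

1. X = 15 lies in [12, 18] — satisfied.
2. U + Z = 6 + 20 = 26; 26 ≥ 26 — satisfied.
3. values 15, 6, 20; X = 15 is not ≤ T = 6 — violated.
4. T=6, X=15, Z=20; 1 of them equals 15 — satisfied.
5. Z = 20, and 20 ≠ 18 — satisfied.
6. U × Z = 6 × 20 = 120 — satisfied.
7. Z = 20, U = 6; 20 ≥ 6 — satisfied.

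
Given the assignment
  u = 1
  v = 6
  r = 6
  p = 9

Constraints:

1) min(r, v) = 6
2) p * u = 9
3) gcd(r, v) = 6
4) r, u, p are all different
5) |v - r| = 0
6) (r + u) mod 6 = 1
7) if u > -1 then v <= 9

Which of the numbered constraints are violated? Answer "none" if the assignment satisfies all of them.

Yes — all constraints hold.

1) min(6, 6) = 6 — satisfied.
2) p * u = 9 * 1 = 9 — satisfied.
3) gcd(6, 6) = 6 — satisfied.
4) values 6, 1, 9 are pairwise distinct — satisfied.
5) |6 - 6| = 0 — satisfied.
6) r + u = 7; 7 mod 6 = 1 — satisfied.
7) u = 1 > -1, so we need v ≤ 9; v = 6 ≤ 9 — satisfied.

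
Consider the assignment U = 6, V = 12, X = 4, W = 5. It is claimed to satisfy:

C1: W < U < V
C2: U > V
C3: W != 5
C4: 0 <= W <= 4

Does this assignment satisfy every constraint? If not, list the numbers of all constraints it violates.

Constraints 2, 3, and 4 do not hold.

C1: values 5 < 6 < 12  ✓
C2: U = 6, V = 12; 6 ≤ 12 (want >)  ✗
C3: W = 5, but 5 is required to differ  ✗
C4: W = 5 is outside [0, 4]  ✗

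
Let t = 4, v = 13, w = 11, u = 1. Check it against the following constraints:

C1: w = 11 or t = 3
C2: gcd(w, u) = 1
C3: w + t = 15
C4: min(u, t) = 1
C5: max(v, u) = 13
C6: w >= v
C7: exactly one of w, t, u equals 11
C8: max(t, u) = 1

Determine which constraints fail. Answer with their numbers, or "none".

C1: w = 11 = 11 (first disjunct) — holds.
C2: gcd(11, 1) = 1 — holds.
C3: w + t = 11 + 4 = 15 — holds.
C4: min(1, 4) = 1 — holds.
C5: max(13, 1) = 13 — holds.
C6: w = 11, v = 13; 11 < 13 (want ≥) — does not hold.
C7: w=11, t=4, u=1; 1 of them equals 11 — holds.
C8: max(4, 1) = 4, not 1 — does not hold.

Violated: 6, 8.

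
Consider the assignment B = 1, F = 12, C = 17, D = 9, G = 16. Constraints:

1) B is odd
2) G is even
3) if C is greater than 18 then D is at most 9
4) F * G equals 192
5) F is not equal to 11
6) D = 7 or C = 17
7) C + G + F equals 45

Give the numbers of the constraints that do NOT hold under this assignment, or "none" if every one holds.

The assignment satisfies every constraint.

1) B = 1 is odd  ✔
2) G = 16 is even  ✔
3) C = 17, not > 18; antecedent false, conditional vacuously true  ✔
4) F * G = 12 * 16 = 192  ✔
5) F = 12, and 12 ≠ 11  ✔
6) D = 9 ≠ 7, but C = 17 = 17 (second disjunct)  ✔
7) C + G + F = 17 + 16 + 12 = 45  ✔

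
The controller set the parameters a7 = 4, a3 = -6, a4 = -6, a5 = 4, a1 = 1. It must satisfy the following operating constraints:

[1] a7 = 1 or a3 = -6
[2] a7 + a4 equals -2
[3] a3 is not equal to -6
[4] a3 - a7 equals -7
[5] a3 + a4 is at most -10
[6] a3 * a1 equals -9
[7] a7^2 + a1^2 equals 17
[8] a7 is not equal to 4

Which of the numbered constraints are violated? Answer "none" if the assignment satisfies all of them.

No — constraints 3, 4, 6, and 8 are not satisfied.

[1] a7 = 4 ≠ 1, but a3 = -6 = -6 (second disjunct) — satisfied.
[2] a7 + a4 = 4 + (-6) = -2 — satisfied.
[3] a3 = -6, but -6 is required to differ — violated.
[4] a3 - a7 = -6 - 4 = -10, not -7 — violated.
[5] a3 + a4 = -6 + (-6) = -12; -12 ≤ -10 — satisfied.
[6] a3 * a1 = -6 * 1 = -6, not -9 — violated.
[7] a7^2 + a1^2 = 4^2 + 1^2 = 16 + 1 = 17 — satisfied.
[8] a7 = 4, but 4 is required to differ — violated.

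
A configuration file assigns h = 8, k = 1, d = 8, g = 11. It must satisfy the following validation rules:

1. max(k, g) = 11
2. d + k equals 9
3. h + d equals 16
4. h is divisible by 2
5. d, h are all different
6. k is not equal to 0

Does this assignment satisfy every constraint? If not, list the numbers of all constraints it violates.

1. max(1, 11) = 11 — holds.
2. d + k = 8 + 1 = 9 — holds.
3. h + d = 8 + 8 = 16 — holds.
4. 8 / 2 = 4, so 2 divides 8 — holds.
5. d = h = 8, not all different — does not hold.
6. k = 1, and 1 ≠ 0 — holds.

Constraint 5 is violated.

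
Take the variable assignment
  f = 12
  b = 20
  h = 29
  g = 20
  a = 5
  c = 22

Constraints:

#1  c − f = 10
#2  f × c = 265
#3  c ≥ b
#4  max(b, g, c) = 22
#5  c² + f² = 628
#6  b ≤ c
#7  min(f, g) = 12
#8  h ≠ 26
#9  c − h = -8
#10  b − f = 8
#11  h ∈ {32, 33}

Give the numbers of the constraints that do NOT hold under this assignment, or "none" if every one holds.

Constraints 2, 9, and 11 do not hold.

#1 c − f = 22 − 12 = 10 — holds.
#2 f × c = 12 × 22 = 264, not 265 — fails.
#3 c = 22, b = 20; 22 ≥ 20 — holds.
#4 max(20, 20, 22) = 22 — holds.
#5 c² + f² = 22² + 12² = 484 + 144 = 628 — holds.
#6 b = 20, c = 22; 20 ≤ 22 — holds.
#7 min(12, 20) = 12 — holds.
#8 h = 29, and 29 ≠ 26 — holds.
#9 c − h = 22 − 29 = -7, not -8 — fails.
#10 b − f = 20 − 12 = 8 — holds.
#11 h = 29 is not in {32, 33} — fails.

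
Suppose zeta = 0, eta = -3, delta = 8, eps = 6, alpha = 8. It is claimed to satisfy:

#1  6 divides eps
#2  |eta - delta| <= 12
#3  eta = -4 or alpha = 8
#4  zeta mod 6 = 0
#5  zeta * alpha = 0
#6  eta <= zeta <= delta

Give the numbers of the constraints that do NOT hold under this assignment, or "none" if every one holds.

The assignment satisfies every constraint.

#1 6 / 6 = 1, so 6 divides 6 — OK.
#2 |-3 - 8| = 11; 11 ≤ 12 — OK.
#3 eta = -3 ≠ -4, but alpha = 8 = 8 (second disjunct) — OK.
#4 0 mod 6 = 0 — OK.
#5 zeta * alpha = 0 * 8 = 0 — OK.
#6 values -3 <= 0 <= 8 — OK.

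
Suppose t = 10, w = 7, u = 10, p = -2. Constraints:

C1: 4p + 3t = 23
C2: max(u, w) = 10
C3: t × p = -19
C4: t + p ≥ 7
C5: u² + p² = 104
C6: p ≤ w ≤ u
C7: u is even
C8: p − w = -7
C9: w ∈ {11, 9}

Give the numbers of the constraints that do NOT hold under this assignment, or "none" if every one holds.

C1: 4p + 3t = 4(-2) + 3(10) = 22, not 23 — violated.
C2: max(10, 7) = 10 — satisfied.
C3: t × p = 10 × (-2) = -20, not -19 — violated.
C4: t + p = 10 + (-2) = 8; 8 ≥ 7 — satisfied.
C5: u² + p² = 10² + (-2)² = 100 + 4 = 104 — satisfied.
C6: values -2 ≤ 7 ≤ 10 — satisfied.
C7: u = 10 is even — satisfied.
C8: p − w = -2 − 7 = -9, not -7 — violated.
C9: w = 7 is not in {11, 9} — violated.

No — constraints 1, 3, 8, 9 are not satisfied.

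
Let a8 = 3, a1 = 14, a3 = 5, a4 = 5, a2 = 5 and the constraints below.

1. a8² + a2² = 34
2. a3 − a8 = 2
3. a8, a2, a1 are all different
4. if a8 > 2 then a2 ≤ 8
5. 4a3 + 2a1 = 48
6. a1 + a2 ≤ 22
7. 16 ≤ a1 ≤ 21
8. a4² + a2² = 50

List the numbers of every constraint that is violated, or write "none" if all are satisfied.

1. a8² + a2² = 3² + 5² = 9 + 25 = 34  OK
2. a3 − a8 = 5 − 3 = 2  OK
3. values 3, 5, 14 are pairwise distinct  OK
4. a8 = 3 > 2, so we need a2 ≤ 8; a2 = 5 ≤ 8  OK
5. 4a3 + 2a1 = 4(5) + 2(14) = 48  OK
6. a1 + a2 = 14 + 5 = 19; 19 ≤ 22  OK
7. a1 = 14 is outside [16, 21]  FAIL
8. a4² + a2² = 5² + 5² = 25 + 25 = 50  OK

The assignment fails constraint 7.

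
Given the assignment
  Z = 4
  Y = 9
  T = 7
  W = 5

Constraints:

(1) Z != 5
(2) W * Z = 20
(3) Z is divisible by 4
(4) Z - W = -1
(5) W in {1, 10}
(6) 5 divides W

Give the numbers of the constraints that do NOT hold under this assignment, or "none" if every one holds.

No — constraint 5 is not satisfied.

(1) Z = 4, and 4 ≠ 5  ✓
(2) W * Z = 5 * 4 = 20  ✓
(3) 4 / 4 = 1, so 4 divides 4  ✓
(4) Z - W = 4 - 5 = -1  ✓
(5) W = 5 is not in {1, 10}  ✗
(6) 5 / 5 = 1, so 5 divides 5  ✓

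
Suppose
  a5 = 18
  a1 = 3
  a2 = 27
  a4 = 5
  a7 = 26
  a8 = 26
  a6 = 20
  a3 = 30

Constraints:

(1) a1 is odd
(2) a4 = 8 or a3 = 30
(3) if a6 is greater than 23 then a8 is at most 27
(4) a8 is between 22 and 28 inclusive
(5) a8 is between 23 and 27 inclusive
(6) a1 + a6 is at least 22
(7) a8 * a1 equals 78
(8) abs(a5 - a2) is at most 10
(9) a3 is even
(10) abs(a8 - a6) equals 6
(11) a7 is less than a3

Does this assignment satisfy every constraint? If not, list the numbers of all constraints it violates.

Yes — all constraints hold.

(1) a1 = 3 is odd — holds.
(2) a4 = 5 ≠ 8, but a3 = 30 = 30 (second disjunct) — holds.
(3) a6 = 20, not > 23; antecedent false, conditional vacuously true — holds.
(4) a8 = 26 lies in [22, 28] — holds.
(5) a8 = 26 lies in [23, 27] — holds.
(6) a1 + a6 = 3 + 20 = 23; 23 ≥ 22 — holds.
(7) a8 * a1 = 26 * 3 = 78 — holds.
(8) abs(18 - 27) = 9; 9 ≤ 10 — holds.
(9) a3 = 30 is even — holds.
(10) abs(26 - 20) = 6 — holds.
(11) a7 = 26, a3 = 30; 26 < 30 — holds.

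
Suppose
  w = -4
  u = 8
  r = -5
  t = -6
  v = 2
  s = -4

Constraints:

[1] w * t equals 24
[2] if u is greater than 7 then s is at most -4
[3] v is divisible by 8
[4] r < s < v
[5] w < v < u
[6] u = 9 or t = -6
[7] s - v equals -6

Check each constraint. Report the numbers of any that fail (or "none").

Constraint 3 is violated.

[1] w * t = -4 * (-6) = 24 — holds.
[2] u = 8 > 7, so we need s ≤ -4; s = -4 ≤ -4 — holds.
[3] 2 = 8*0 + 2, so 8 does not divide 2 — fails.
[4] values -5 < -4 < 2 — holds.
[5] values -4 < 2 < 8 — holds.
[6] u = 8 ≠ 9, but t = -6 = -6 (second disjunct) — holds.
[7] s - v = -4 - 2 = -6 — holds.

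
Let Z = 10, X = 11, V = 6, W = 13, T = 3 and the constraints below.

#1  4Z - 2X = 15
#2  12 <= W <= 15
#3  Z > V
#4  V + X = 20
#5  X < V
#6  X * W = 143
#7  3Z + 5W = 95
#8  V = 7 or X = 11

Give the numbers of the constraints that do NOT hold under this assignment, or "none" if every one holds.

#1 4Z - 2X = 4(10) - 2(11) = 18, not 15 — violated.
#2 W = 13 lies in [12, 15] — OK.
#3 Z = 10, V = 6; 10 > 6 — OK.
#4 V + X = 6 + 11 = 17, not 20 — violated.
#5 X = 11, V = 6; 11 ≥ 6 (want <) — violated.
#6 X * W = 11 * 13 = 143 — OK.
#7 3Z + 5W = 3(10) + 5(13) = 95 — OK.
#8 V = 6 ≠ 7, but X = 11 = 11 (second disjunct) — OK.

Constraints 1, 4, 5 are violated.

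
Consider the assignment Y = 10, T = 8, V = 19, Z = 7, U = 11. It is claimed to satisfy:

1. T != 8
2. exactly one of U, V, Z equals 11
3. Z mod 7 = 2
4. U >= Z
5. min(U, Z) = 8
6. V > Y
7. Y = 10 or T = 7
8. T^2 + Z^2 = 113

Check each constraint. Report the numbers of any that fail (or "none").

The assignment fails constraints 1, 3, 5.

1. T = 8, but 8 is required to differ  ✘
2. U=11, V=19, Z=7; 1 of them equals 11  ✔
3. 7 mod 7 = 0, not 2  ✘
4. U = 11, Z = 7; 11 ≥ 7  ✔
5. min(11, 7) = 7, not 8  ✘
6. V = 19, Y = 10; 19 > 10  ✔
7. Y = 10 = 10 (first disjunct)  ✔
8. T^2 + Z^2 = 8^2 + 7^2 = 64 + 49 = 113  ✔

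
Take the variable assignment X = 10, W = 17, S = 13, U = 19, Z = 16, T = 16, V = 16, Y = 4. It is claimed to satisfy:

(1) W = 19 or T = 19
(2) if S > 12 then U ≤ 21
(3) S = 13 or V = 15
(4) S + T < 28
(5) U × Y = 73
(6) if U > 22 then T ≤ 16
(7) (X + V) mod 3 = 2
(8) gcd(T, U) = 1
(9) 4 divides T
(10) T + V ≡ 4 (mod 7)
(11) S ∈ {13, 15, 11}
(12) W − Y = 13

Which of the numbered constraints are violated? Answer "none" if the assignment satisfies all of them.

(1) W = 17 ≠ 19 and T = 16 ≠ 19; both disjuncts false — does not hold.
(2) S = 13 > 12, so we need U ≤ 21; U = 19 ≤ 21 — holds.
(3) S = 13 = 13 (first disjunct) — holds.
(4) S + T = 13 + 16 = 29; 29 ≥ 28, bound 28 not met — does not hold.
(5) U × Y = 19 × 4 = 76, not 73 — does not hold.
(6) U = 19, not > 22; antecedent false, conditional vacuously true — holds.
(7) X + V = 26; 26 mod 3 = 2 — holds.
(8) gcd(16, 19) = 1 — holds.
(9) 16 / 4 = 4, so 4 divides 16 — holds.
(10) T + V = 32; 32 mod 7 = 4 — holds.
(11) S = 13 is in {13, 15, 11} — holds.
(12) W − Y = 17 − 4 = 13 — holds.

The assignment fails constraints 1, 4, and 5.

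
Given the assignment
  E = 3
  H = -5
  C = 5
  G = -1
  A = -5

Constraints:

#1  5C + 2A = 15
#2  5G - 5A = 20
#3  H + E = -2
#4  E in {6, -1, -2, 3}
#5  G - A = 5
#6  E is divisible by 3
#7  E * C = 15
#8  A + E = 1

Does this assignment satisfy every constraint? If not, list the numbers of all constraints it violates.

#1 5C + 2A = 5(5) + 2(-5) = 15 — holds.
#2 5G - 5A = 5(-1) - 5(-5) = 20 — holds.
#3 H + E = -5 + 3 = -2 — holds.
#4 E = 3 is in {6, -1, -2, 3} — holds.
#5 G - A = -1 - (-5) = 4, not 5 — fails.
#6 3 / 3 = 1, so 3 divides 3 — holds.
#7 E * C = 3 * 5 = 15 — holds.
#8 A + E = -5 + 3 = -2, not 1 — fails.

Constraints 5, 8 do not hold.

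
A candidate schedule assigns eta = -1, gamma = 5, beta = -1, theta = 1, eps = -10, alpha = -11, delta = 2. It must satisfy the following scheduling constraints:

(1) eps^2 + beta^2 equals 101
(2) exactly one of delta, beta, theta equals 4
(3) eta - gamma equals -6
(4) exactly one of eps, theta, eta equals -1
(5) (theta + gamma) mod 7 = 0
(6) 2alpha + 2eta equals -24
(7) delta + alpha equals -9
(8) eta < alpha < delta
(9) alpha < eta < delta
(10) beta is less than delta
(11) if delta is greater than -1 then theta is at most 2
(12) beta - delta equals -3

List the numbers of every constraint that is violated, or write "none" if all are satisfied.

No — constraints 2, 5, 8 are not satisfied.

(1) eps^2 + beta^2 = (-10)^2 + (-1)^2 = 100 + 1 = 101 — OK.
(2) delta=2, beta=-1, theta=1; 0 of them equal 4, not exactly one — violated.
(3) eta - gamma = -1 - 5 = -6 — OK.
(4) eps=-10, theta=1, eta=-1; 1 of them equals -1 — OK.
(5) theta + gamma = 6; 6 mod 7 = 6, not 0 — violated.
(6) 2alpha + 2eta = 2(-11) + 2(-1) = -24 — OK.
(7) delta + alpha = 2 + (-11) = -9 — OK.
(8) values -1, -11, 2; eta = -1 is not < alpha = -11 — violated.
(9) values -11 < -1 < 2 — OK.
(10) beta = -1, delta = 2; -1 < 2 — OK.
(11) delta = 2 > -1, so we need theta ≤ 2; theta = 1 ≤ 2 — OK.
(12) beta - delta = -1 - 2 = -3 — OK.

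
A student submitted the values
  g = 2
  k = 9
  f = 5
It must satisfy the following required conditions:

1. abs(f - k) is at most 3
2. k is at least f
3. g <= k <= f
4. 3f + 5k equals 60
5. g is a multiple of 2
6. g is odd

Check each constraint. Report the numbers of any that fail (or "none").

Constraints 1, 3, and 6 do not hold.

1. abs(5 - 9) = 4; 4 > 3, exceeds bound 3 — violated.
2. k = 9, f = 5; 9 ≥ 5 — OK.
3. values 2, 9, 5; k = 9 is not <= f = 5 — violated.
4. 3f + 5k = 3(5) + 5(9) = 60 — OK.
5. 2 / 2 = 1, so 2 divides 2 — OK.
6. g = 2 is even — violated.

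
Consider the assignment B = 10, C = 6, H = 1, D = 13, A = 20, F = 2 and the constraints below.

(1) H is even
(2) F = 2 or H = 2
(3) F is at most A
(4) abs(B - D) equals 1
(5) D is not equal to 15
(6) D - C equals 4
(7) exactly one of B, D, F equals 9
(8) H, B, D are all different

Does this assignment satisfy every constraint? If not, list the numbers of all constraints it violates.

(1) H = 1 is odd — violated.
(2) F = 2 = 2 (first disjunct) — OK.
(3) F = 2, A = 20; 2 ≤ 20 — OK.
(4) abs(10 - 13) = 3, not 1 — violated.
(5) D = 13, and 13 ≠ 15 — OK.
(6) D - C = 13 - 6 = 7, not 4 — violated.
(7) B=10, D=13, F=2; 0 of them equal 9, not exactly one — violated.
(8) values 1, 10, 13 are pairwise distinct — OK.

No — constraints 1, 4, 6, and 7 are not satisfied.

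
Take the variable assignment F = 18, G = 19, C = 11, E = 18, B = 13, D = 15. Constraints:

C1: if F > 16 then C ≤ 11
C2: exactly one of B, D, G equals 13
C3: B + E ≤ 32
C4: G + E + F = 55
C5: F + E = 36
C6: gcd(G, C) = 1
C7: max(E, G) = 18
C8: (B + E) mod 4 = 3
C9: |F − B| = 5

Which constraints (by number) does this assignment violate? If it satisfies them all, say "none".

C1: F = 18 > 16, so we need C ≤ 11; C = 11 ≤ 11 — satisfied.
C2: B=13, D=15, G=19; 1 of them equals 13 — satisfied.
C3: B + E = 13 + 18 = 31; 31 ≤ 32 — satisfied.
C4: G + E + F = 19 + 18 + 18 = 55 — satisfied.
C5: F + E = 18 + 18 = 36 — satisfied.
C6: gcd(19, 11) = 1 — satisfied.
C7: max(18, 19) = 19, not 18 — violated.
C8: B + E = 31; 31 mod 4 = 3 — satisfied.
C9: |18 − 13| = 5 — satisfied.

Constraint 7 is violated.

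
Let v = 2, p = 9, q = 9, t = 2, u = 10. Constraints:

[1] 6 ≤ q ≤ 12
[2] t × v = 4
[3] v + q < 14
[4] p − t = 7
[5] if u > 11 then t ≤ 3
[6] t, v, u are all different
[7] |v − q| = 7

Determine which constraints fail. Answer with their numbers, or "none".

No — constraint 6 is not satisfied.

[1] q = 9 lies in [6, 12]  OK
[2] t × v = 2 × 2 = 4  OK
[3] v + q = 2 + 9 = 11; 11 < 14  OK
[4] p − t = 9 − 2 = 7  OK
[5] u = 10, not > 11; antecedent false, conditional vacuously true  OK
[6] t = v = 2, not all different  FAIL
[7] |2 − 9| = 7  OK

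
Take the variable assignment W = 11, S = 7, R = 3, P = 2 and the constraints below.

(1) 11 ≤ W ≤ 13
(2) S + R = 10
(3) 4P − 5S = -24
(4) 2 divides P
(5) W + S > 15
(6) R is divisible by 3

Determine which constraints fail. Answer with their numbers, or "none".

(1) W = 11 lies in [11, 13] — OK.
(2) S + R = 7 + 3 = 10 — OK.
(3) 4P − 5S = 4(2) − 5(7) = -27, not -24 — violated.
(4) 2 / 2 = 1, so 2 divides 2 — OK.
(5) W + S = 11 + 7 = 18; 18 > 15 — OK.
(6) 3 / 3 = 1, so 3 divides 3 — OK.

Violated: 3.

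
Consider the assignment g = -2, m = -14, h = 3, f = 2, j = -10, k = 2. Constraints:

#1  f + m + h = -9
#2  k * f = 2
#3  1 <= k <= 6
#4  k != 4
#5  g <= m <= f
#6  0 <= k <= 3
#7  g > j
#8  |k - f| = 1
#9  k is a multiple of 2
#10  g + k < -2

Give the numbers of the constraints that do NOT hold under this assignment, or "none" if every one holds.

#1 f + m + h = 2 + (-14) + 3 = -9 — OK.
#2 k * f = 2 * 2 = 4, not 2 — violated.
#3 k = 2 lies in [1, 6] — OK.
#4 k = 2, and 2 ≠ 4 — OK.
#5 values -2, -14, 2; g = -2 is not <= m = -14 — violated.
#6 k = 2 lies in [0, 3] — OK.
#7 g = -2, j = -10; -2 > -10 — OK.
#8 |2 - 2| = 0, not 1 — violated.
#9 2 / 2 = 1, so 2 divides 2 — OK.
#10 g + k = -2 + 2 = 0; 0 ≥ -2, bound -2 not met — violated.

Violated: 2, 5, 8, and 10.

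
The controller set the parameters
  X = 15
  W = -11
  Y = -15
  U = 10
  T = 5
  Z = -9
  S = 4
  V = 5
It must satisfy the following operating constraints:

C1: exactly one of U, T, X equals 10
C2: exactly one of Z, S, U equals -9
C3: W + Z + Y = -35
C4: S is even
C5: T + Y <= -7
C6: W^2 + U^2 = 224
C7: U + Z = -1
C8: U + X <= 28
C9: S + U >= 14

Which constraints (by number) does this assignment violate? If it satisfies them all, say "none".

C1: U=10, T=5, X=15; 1 of them equals 10  ✓
C2: Z=-9, S=4, U=10; 1 of them equals -9  ✓
C3: W + Z + Y = -11 + (-9) + (-15) = -35  ✓
C4: S = 4 is even  ✓
C5: T + Y = 5 + (-15) = -10; -10 ≤ -7  ✓
C6: W^2 + U^2 = (-11)^2 + 10^2 = 121 + 100 = 221, not 224  ✗
C7: U + Z = 10 + (-9) = 1, not -1  ✗
C8: U + X = 10 + 15 = 25; 25 ≤ 28  ✓
C9: S + U = 4 + 10 = 14; 14 ≥ 14  ✓

The assignment fails constraints 6 and 7.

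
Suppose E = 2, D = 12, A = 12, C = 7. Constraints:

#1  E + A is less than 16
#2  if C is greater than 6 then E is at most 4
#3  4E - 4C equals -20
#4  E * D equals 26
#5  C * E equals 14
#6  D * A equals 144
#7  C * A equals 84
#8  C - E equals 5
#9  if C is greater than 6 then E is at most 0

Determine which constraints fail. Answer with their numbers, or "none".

No — constraints 4 and 9 are not satisfied.

#1 E + A = 2 + 12 = 14; 14 < 16 — holds.
#2 C = 7 > 6, so we need E ≤ 4; E = 2 ≤ 4 — holds.
#3 4E - 4C = 4(2) - 4(7) = -20 — holds.
#4 E * D = 2 * 12 = 24, not 26 — fails.
#5 C * E = 7 * 2 = 14 — holds.
#6 D * A = 12 * 12 = 144 — holds.
#7 C * A = 7 * 12 = 84 — holds.
#8 C - E = 7 - 2 = 5 — holds.
#9 C = 7 > 6, so we need E ≤ 0; but E = 2 > 0 — fails.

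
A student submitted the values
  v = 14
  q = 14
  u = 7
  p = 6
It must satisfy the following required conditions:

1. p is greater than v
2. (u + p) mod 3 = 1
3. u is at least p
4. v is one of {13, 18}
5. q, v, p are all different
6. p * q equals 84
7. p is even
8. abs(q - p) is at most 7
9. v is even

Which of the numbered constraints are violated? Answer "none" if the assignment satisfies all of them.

No — constraints 1, 4, 5, 8 are not satisfied.

1. p = 6, v = 14; 6 ≤ 14 (want >) — does not hold.
2. u + p = 13; 13 mod 3 = 1 — holds.
3. u = 7, p = 6; 7 ≥ 6 — holds.
4. v = 14 is not in {13, 18} — does not hold.
5. q = v = 14, not all different — does not hold.
6. p * q = 6 * 14 = 84 — holds.
7. p = 6 is even — holds.
8. abs(14 - 6) = 8; 8 > 7, exceeds bound 7 — does not hold.
9. v = 14 is even — holds.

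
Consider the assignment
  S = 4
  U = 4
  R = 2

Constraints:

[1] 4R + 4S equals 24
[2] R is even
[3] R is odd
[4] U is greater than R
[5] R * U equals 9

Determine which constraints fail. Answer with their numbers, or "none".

[1] 4R + 4S = 4(2) + 4(4) = 24  true
[2] R = 2 is even  true
[3] R = 2 is even  false
[4] U = 4, R = 2; 4 > 2  true
[5] R * U = 2 * 4 = 8, not 9  false

Violated: 3, 5.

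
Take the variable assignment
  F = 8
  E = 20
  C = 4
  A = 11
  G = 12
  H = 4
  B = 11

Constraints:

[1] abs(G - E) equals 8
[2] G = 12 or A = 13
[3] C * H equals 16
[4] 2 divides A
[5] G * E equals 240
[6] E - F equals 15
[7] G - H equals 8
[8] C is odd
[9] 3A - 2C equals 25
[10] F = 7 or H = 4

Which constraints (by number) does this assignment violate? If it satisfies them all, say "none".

Violated: 4, 6, and 8.

[1] abs(12 - 20) = 8 — OK.
[2] G = 12 = 12 (first disjunct) — OK.
[3] C * H = 4 * 4 = 16 — OK.
[4] 11 = 2*5 + 1, so 2 does not divide 11 — violated.
[5] G * E = 12 * 20 = 240 — OK.
[6] E - F = 20 - 8 = 12, not 15 — violated.
[7] G - H = 12 - 4 = 8 — OK.
[8] C = 4 is even — violated.
[9] 3A - 2C = 3(11) - 2(4) = 25 — OK.
[10] F = 8 ≠ 7, but H = 4 = 4 (second disjunct) — OK.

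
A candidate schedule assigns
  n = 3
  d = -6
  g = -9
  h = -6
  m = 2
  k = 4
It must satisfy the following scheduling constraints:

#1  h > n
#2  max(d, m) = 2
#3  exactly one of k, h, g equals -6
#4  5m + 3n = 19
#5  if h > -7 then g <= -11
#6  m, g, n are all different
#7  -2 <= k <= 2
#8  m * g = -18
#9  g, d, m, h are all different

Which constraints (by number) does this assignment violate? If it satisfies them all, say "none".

Constraints 1, 5, 7, and 9 are violated.

#1 h = -6, n = 3; -6 ≤ 3 (want >)  false
#2 max(-6, 2) = 2  true
#3 k=4, h=-6, g=-9; 1 of them equals -6  true
#4 5m + 3n = 5(2) + 3(3) = 19  true
#5 h = -6 > -7, so we need g ≤ -11; but g = -9 > -11  false
#6 values 2, -9, 3 are pairwise distinct  true
#7 k = 4 is outside [-2, 2]  false
#8 m * g = 2 * (-9) = -18  true
#9 d = h = -6, not all different  false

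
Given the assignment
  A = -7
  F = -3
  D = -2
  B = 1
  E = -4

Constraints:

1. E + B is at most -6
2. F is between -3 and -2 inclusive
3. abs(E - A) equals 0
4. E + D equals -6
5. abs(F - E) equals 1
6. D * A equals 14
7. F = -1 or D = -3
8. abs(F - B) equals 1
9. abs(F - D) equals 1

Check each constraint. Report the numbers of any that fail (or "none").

1. E + B = -4 + 1 = -3; -3 > -6, bound -6 not met  no
2. F = -3 lies in [-3, -2]  yes
3. abs(-4 - (-7)) = 3, not 0  no
4. E + D = -4 + (-2) = -6  yes
5. abs(-3 - (-4)) = 1  yes
6. D * A = -2 * (-7) = 14  yes
7. F = -3 ≠ -1 and D = -2 ≠ -3; both disjuncts false  no
8. abs(-3 - 1) = 4, not 1  no
9. abs(-3 - (-2)) = 1  yes

Constraints 1, 3, 7, and 8 do not hold.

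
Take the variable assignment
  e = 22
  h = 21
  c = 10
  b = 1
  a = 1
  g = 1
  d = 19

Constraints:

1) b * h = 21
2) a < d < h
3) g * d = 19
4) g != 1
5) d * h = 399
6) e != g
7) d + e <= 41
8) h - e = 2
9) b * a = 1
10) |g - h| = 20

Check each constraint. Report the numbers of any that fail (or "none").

1) b * h = 1 * 21 = 21  OK
2) values 1 < 19 < 21  OK
3) g * d = 1 * 19 = 19  OK
4) g = 1, but 1 is required to differ  FAIL
5) d * h = 19 * 21 = 399  OK
6) e = 22, g = 1; distinct  OK
7) d + e = 19 + 22 = 41; 41 ≤ 41  OK
8) h - e = 21 - 22 = -1, not 2  FAIL
9) b * a = 1 * 1 = 1  OK
10) |1 - 21| = 20  OK

Constraints 4 and 8 are violated.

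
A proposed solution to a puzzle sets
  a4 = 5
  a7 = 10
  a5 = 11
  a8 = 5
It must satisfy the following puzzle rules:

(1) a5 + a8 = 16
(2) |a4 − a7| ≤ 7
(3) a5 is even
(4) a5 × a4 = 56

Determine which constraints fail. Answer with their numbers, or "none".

(1) a5 + a8 = 11 + 5 = 16  true
(2) |5 − 10| = 5; 5 ≤ 7  true
(3) a5 = 11 is odd  false
(4) a5 × a4 = 11 × 5 = 55, not 56  false

No — constraints 3, 4 are not satisfied.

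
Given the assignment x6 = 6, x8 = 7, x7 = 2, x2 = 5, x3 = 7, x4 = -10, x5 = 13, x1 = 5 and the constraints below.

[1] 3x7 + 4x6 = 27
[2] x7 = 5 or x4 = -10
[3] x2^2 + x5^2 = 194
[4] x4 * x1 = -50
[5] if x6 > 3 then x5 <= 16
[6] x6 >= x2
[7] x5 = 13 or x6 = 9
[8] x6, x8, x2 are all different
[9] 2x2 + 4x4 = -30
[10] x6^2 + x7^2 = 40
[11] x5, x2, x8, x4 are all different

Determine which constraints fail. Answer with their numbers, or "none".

Constraint 1 is violated.

[1] 3x7 + 4x6 = 3(2) + 4(6) = 30, not 27  no
[2] x7 = 2 ≠ 5, but x4 = -10 = -10 (second disjunct)  yes
[3] x2^2 + x5^2 = 5^2 + 13^2 = 25 + 169 = 194  yes
[4] x4 * x1 = -10 * 5 = -50  yes
[5] x6 = 6 > 3, so we need x5 ≤ 16; x5 = 13 ≤ 16  yes
[6] x6 = 6, x2 = 5; 6 ≥ 5  yes
[7] x5 = 13 = 13 (first disjunct)  yes
[8] values 6, 7, 5 are pairwise distinct  yes
[9] 2x2 + 4x4 = 2(5) + 4(-10) = -30  yes
[10] x6^2 + x7^2 = 6^2 + 2^2 = 36 + 4 = 40  yes
[11] values 13, 5, 7, -10 are pairwise distinct  yes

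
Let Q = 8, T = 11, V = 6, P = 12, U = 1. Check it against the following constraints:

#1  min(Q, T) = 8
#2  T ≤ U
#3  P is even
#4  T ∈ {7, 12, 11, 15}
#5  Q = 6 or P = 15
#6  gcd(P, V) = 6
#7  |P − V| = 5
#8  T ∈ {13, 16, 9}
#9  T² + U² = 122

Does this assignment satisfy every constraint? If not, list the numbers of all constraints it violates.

#1 min(8, 11) = 8  holds
#2 T = 11, U = 1; 11 > 1 (want ≤)  fails
#3 P = 12 is even  holds
#4 T = 11 is in {7, 12, 11, 15}  holds
#5 Q = 8 ≠ 6 and P = 12 ≠ 15; both disjuncts false  fails
#6 gcd(12, 6) = 6  holds
#7 |12 − 6| = 6, not 5  fails
#8 T = 11 is not in {13, 16, 9}  fails
#9 T² + U² = 11² + 1² = 121 + 1 = 122  holds

The assignment fails constraints 2, 5, 7, 8.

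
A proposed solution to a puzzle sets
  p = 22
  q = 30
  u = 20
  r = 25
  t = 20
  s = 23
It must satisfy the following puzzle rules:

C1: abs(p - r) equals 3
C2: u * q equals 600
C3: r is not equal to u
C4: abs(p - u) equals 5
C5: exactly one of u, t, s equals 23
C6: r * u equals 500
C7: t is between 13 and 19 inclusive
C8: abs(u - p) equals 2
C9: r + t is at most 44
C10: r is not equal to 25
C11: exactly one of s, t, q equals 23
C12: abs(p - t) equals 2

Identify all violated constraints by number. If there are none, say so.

The assignment fails constraints 4, 7, 9, and 10.

C1: abs(22 - 25) = 3 — holds.
C2: u * q = 20 * 30 = 600 — holds.
C3: r = 25, u = 20; distinct — holds.
C4: abs(22 - 20) = 2, not 5 — fails.
C5: u=20, t=20, s=23; 1 of them equals 23 — holds.
C6: r * u = 25 * 20 = 500 — holds.
C7: t = 20 is outside [13, 19] — fails.
C8: abs(20 - 22) = 2 — holds.
C9: r + t = 25 + 20 = 45; 45 > 44, bound 44 not met — fails.
C10: r = 25, but 25 is required to differ — fails.
C11: s=23, t=20, q=30; 1 of them equals 23 — holds.
C12: abs(22 - 20) = 2 — holds.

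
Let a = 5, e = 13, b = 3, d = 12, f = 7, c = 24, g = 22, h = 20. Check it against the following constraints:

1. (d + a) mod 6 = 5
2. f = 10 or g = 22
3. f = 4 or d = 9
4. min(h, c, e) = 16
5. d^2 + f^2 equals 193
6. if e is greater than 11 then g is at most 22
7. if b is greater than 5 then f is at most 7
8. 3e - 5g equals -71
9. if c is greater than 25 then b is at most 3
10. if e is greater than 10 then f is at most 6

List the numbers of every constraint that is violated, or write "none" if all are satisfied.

No — constraints 3, 4, 10 are not satisfied.

1. d + a = 17; 17 mod 6 = 5  yes
2. f = 7 ≠ 10, but g = 22 = 22 (second disjunct)  yes
3. f = 7 ≠ 4 and d = 12 ≠ 9; both disjuncts false  no
4. min(20, 24, 13) = 13, not 16  no
5. d^2 + f^2 = 12^2 + 7^2 = 144 + 49 = 193  yes
6. e = 13 > 11, so we need g ≤ 22; g = 22 ≤ 22  yes
7. b = 3, not > 5; antecedent false, conditional vacuously true  yes
8. 3e - 5g = 3(13) - 5(22) = -71  yes
9. c = 24, not > 25; antecedent false, conditional vacuously true  yes
10. e = 13 > 10, so we need f ≤ 6; but f = 7 > 6  no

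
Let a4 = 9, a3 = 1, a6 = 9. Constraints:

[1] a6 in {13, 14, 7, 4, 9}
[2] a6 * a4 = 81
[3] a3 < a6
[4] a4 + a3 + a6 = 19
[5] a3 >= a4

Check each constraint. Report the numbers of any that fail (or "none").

No — constraint 5 is not satisfied.

[1] a6 = 9 is in {13, 14, 7, 4, 9}  true
[2] a6 * a4 = 9 * 9 = 81  true
[3] a3 = 1, a6 = 9; 1 < 9  true
[4] a4 + a3 + a6 = 9 + 1 + 9 = 19  true
[5] a3 = 1, a4 = 9; 1 < 9 (want ≥)  false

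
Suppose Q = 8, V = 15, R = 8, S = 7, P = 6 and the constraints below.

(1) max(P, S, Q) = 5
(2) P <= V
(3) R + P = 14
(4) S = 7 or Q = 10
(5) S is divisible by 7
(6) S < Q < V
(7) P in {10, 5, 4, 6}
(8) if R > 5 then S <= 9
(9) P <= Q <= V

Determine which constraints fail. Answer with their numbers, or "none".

(1) max(6, 7, 8) = 8, not 5  no
(2) P = 6, V = 15; 6 ≤ 15  yes
(3) R + P = 8 + 6 = 14  yes
(4) S = 7 = 7 (first disjunct)  yes
(5) 7 / 7 = 1, so 7 divides 7  yes
(6) values 7 < 8 < 15  yes
(7) P = 6 is in {10, 5, 4, 6}  yes
(8) R = 8 > 5, so we need S ≤ 9; S = 7 ≤ 9  yes
(9) values 6 <= 8 <= 15  yes

Constraint 1 is violated.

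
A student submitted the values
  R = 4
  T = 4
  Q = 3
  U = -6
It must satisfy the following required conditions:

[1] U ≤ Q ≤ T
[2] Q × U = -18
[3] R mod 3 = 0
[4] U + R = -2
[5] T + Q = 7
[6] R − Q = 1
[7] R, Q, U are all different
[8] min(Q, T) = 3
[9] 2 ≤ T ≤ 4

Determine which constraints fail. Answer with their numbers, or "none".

Constraint 3 is violated.

[1] values -6 ≤ 3 ≤ 4 — OK.
[2] Q × U = 3 × (-6) = -18 — OK.
[3] 4 mod 3 = 1, not 0 — violated.
[4] U + R = -6 + 4 = -2 — OK.
[5] T + Q = 4 + 3 = 7 — OK.
[6] R − Q = 4 − 3 = 1 — OK.
[7] values 4, 3, -6 are pairwise distinct — OK.
[8] min(3, 4) = 3 — OK.
[9] T = 4 lies in [2, 4] — OK.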